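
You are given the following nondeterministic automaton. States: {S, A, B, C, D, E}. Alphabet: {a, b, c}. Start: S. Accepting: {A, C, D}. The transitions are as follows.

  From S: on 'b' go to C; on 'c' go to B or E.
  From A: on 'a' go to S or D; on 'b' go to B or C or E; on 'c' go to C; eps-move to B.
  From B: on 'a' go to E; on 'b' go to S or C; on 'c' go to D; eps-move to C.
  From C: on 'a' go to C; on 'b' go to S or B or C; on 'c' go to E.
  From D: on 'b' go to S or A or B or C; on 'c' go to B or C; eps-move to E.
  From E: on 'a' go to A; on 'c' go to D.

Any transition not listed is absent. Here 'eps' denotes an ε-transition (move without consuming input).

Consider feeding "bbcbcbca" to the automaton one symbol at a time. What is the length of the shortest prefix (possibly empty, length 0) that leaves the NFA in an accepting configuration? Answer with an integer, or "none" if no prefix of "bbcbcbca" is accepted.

Start in {S}.
Read 'b': S→{C}; now {C}.
None of the earlier sets intersect F, but {C} does.

1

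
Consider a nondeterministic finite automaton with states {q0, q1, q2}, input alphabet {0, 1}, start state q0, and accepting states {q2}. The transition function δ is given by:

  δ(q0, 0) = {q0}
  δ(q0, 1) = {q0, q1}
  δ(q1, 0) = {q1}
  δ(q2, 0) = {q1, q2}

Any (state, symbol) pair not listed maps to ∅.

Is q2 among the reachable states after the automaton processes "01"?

No

Start in {q0}.
Read '0': q0→{q0}; now {q0}.
Read '1': q0→{q0, q1}; now {q0, q1}.
State q2 is not in {q0, q1}.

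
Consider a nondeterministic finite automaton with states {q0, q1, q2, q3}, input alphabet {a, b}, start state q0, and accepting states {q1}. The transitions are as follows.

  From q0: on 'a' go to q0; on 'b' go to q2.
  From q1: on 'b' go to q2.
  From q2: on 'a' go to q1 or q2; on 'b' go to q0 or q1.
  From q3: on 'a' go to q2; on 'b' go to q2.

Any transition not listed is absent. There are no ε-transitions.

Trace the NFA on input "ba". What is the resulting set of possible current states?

Start in {q0}.
Read 'b': q0→{q2}; now {q2}.
Read 'a': q2→{q1, q2}; now {q1, q2}.

{q1, q2}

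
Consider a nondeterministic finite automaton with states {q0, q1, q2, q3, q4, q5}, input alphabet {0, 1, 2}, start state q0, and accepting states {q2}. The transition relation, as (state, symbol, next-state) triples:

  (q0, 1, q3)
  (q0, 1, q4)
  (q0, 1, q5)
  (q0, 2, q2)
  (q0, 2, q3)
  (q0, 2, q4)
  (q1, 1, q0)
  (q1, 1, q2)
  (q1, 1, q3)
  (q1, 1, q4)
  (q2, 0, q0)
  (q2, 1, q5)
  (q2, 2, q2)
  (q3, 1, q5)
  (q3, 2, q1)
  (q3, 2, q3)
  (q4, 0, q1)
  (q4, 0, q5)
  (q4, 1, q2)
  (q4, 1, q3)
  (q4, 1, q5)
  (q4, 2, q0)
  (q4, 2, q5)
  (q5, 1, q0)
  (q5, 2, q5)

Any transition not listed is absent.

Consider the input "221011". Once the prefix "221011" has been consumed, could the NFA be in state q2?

Start in {q0}.
Read '2': q0→{q2, q3, q4}; now {q2, q3, q4}.
Read '2': q2→{q2}, q3→{q1, q3}, q4→{q0, q5}; now {q0, q1, q2, q3, q5}.
Read '1': q0→{q3, q4, q5}, q1→{q0, q2, q3, q4}, q2→{q5}, q3→{q5}, q5→{q0}; now {q0, q2, q3, q4, q5}.
Read '0': q0→∅, q2→{q0}, q3→∅, q4→{q1, q5}, q5→∅; now {q0, q1, q5}.
Read '1': q0→{q3, q4, q5}, q1→{q0, q2, q3, q4}, q5→{q0}; now {q0, q2, q3, q4, q5}.
Read '1': q0→{q3, q4, q5}, q2→{q5}, q3→{q5}, q4→{q2, q3, q5}, q5→{q0}; now {q0, q2, q3, q4, q5}.
State q2 is in {q0, q2, q3, q4, q5}.

Yes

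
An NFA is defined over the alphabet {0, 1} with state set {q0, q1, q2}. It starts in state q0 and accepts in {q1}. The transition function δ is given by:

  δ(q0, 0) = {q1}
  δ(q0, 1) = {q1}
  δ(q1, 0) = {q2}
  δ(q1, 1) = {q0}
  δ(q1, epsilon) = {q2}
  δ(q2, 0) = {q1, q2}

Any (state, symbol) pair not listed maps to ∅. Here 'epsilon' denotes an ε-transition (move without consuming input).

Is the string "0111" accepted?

Start in {q0}.
Read '0': {q0} → {q1, q2}.
Read '1': {q1, q2} → {q0}.
Read '1': {q0} → {q1, q2}.
Read '1': {q1, q2} → {q0}.
The final set {q0} contains no accepting state.

No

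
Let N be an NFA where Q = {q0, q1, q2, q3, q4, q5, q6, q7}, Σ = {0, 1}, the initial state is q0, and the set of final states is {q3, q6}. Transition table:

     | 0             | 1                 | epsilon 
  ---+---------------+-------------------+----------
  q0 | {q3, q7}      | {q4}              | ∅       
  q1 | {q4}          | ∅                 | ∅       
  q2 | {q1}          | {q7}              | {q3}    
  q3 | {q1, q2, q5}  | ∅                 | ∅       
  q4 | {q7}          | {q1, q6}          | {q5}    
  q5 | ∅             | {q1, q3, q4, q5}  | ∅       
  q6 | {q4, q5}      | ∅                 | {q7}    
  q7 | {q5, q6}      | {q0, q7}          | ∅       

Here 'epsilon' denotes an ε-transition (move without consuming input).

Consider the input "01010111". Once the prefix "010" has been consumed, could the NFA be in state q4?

Start in {q0}.
Read '0': q0→{q3, q7}; now {q3, q7}.
Read '1': q3→∅, q7→{q0, q7}; now {q0, q7}.
Read '0': q0→{q3, q7}, q7→{q5, q6}; now {q3, q5, q6, q7}.
State q4 is not in {q3, q5, q6, q7}.

No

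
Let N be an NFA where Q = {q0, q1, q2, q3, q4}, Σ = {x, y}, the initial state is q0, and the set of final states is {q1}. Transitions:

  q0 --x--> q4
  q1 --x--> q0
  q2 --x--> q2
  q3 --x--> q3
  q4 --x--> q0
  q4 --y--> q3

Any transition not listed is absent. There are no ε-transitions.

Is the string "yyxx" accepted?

Start in {q0}.
Read 'y': {q0} → ∅.
The set is empty and remains empty for the remaining 3 symbols.
The final set ∅ contains no accepting state.

No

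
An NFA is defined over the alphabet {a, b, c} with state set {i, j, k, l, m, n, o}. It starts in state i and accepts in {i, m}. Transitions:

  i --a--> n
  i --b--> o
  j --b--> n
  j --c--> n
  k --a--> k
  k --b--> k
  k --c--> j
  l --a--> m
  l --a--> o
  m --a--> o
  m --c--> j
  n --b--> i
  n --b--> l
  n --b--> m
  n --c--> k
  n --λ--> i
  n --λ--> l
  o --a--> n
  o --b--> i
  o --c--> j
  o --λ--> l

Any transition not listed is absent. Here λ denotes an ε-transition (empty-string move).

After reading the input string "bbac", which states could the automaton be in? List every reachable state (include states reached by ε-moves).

{k}

Start in {i}.
Read 'b': i→{o}; union {o}; ε-closure = {l, o}.
Read 'b': l→∅, o→{i}; now {i}.
Read 'a': i→{n}; union {n}; ε-closure = {i, l, n}.
Read 'c': i→∅, l→∅, n→{k}; now {k}.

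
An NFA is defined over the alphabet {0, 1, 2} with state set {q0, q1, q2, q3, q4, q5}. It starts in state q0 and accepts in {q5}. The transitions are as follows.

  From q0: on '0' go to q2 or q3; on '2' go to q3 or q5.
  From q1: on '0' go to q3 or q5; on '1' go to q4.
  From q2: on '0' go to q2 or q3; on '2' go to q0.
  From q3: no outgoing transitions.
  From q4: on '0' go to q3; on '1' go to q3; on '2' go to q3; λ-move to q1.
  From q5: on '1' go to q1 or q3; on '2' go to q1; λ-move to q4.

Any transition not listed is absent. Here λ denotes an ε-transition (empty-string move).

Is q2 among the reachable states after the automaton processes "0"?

Yes

Start in {q0}.
Read '0': q0→{q2, q3}; now {q2, q3}.
State q2 is in {q2, q3}.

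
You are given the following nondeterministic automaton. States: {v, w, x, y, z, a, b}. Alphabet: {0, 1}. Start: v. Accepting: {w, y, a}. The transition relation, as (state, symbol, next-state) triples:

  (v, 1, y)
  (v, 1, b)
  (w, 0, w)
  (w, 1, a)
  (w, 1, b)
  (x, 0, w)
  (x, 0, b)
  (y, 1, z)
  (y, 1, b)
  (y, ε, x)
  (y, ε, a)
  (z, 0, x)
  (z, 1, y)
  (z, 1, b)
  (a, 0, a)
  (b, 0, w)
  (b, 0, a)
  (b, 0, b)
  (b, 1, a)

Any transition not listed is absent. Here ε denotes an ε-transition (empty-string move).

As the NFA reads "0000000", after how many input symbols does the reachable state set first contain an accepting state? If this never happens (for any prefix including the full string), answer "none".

Start in {v}.
Read '0': v→∅; now ∅.
The set is empty and remains empty for the remaining 6 symbols.
No reachable set along the way intersects F.

none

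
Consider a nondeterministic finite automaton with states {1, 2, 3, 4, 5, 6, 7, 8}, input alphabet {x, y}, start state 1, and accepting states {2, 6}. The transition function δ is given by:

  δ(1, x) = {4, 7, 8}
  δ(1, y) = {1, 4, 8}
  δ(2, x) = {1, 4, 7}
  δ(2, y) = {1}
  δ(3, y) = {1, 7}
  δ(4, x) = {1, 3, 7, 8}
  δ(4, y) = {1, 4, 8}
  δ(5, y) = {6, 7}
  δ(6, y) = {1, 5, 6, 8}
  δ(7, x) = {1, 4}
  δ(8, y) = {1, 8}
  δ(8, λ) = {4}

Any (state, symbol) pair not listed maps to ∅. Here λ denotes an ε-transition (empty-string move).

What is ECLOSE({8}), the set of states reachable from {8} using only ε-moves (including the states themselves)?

Begin with {8}.
ε-move 8 → 4; add 4.

{4, 8}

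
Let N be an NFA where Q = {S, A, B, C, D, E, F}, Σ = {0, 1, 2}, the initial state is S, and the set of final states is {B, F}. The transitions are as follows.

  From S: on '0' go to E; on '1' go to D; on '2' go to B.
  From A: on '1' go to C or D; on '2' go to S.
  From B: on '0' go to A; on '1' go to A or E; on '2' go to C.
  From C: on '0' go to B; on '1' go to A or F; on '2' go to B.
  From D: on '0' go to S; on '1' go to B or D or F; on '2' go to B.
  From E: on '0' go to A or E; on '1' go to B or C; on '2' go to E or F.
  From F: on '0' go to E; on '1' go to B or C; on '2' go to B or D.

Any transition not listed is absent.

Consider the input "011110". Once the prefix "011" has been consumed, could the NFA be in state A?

Start in {S}.
Read '0': S→{E}; now {E}.
Read '1': E→{B, C}; now {B, C}.
Read '1': B→{A, E}, C→{A, F}; now {A, E, F}.
State A is in {A, E, F}.

Yes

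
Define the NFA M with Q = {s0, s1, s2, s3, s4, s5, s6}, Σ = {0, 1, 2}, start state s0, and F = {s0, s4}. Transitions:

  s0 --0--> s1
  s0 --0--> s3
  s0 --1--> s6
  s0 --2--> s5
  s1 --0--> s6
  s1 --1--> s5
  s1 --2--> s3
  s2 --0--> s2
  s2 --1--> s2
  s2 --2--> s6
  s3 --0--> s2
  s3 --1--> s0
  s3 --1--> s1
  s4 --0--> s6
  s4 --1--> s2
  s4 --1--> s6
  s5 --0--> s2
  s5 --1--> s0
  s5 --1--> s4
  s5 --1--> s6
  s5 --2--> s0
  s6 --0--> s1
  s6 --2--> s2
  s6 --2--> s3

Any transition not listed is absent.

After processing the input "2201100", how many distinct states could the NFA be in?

Start in {s0}.
Read '2': {s0} → {s5}.
Read '2': {s5} → {s0}.
Read '0': {s0} → {s1, s3}.
Read '1': {s1, s3} → {s0, s1, s5}.
Read '1': {s0, s1, s5} → {s0, s4, s5, s6}.
Read '0': {s0, s4, s5, s6} → {s1, s2, s3, s6}.
Read '0': {s1, s2, s3, s6} → {s1, s2, s6}.
That set has 3 states.

3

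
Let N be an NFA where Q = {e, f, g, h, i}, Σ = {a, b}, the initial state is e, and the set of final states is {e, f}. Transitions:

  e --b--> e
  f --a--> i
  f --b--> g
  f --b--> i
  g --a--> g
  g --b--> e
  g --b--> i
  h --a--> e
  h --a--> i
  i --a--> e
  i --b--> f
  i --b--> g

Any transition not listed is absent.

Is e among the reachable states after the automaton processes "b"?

Start in {e}.
Read 'b': e→{e}; now {e}.
State e is in {e}.

Yes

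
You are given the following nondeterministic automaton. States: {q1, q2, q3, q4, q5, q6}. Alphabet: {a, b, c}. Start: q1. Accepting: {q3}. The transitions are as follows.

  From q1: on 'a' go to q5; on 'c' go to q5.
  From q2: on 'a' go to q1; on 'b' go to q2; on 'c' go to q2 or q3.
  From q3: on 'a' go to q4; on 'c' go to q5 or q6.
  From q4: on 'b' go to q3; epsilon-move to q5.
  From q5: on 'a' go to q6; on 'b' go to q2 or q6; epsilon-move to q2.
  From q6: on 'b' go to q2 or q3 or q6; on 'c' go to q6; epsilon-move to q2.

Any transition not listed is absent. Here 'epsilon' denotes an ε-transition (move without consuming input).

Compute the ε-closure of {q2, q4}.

{q2, q4, q5}

Begin with {q2, q4}.
ε-move q4 → q5; add q5.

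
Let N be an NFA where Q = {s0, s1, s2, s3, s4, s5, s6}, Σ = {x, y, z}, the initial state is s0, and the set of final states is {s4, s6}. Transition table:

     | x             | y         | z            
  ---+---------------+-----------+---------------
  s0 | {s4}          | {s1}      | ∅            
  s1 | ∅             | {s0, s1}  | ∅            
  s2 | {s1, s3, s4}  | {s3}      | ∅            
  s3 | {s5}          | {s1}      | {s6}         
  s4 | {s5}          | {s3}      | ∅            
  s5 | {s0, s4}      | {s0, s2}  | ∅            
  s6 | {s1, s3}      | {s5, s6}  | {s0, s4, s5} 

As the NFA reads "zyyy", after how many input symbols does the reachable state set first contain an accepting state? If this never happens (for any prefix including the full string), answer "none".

Start in {s0}.
Read 'z': {s0} → ∅.
The set is empty and remains empty for the remaining 3 symbols.
No reachable set along the way intersects F.

none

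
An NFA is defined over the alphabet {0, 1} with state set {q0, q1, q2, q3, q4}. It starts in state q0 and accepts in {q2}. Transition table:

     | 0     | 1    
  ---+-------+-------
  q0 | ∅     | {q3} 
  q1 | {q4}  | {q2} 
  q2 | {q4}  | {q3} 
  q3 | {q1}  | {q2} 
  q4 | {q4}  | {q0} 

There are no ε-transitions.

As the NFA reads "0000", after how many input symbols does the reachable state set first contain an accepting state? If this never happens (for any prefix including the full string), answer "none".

none

Start in {q0}.
Read '0': {q0} → ∅.
The set is empty and remains empty for the remaining 3 symbols.
No reachable set along the way intersects F.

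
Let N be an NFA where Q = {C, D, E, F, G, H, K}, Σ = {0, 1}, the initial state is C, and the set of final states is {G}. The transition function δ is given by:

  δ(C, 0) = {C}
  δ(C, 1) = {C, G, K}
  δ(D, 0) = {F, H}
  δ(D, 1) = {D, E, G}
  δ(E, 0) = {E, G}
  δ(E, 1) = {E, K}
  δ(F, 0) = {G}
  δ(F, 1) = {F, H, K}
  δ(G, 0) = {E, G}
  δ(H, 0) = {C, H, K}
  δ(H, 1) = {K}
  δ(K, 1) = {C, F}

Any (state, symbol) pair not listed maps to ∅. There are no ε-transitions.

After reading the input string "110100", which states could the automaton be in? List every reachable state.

Start in {C}.
Read '1': C→{C, G, K}; now {C, G, K}.
Read '1': C→{C, G, K}, G→∅, K→{C, F}; now {C, F, G, K}.
Read '0': C→{C}, F→{G}, G→{E, G}, K→∅; now {C, E, G}.
Read '1': C→{C, G, K}, E→{E, K}, G→∅; now {C, E, G, K}.
Read '0': C→{C}, E→{E, G}, G→{E, G}, K→∅; now {C, E, G}.
Read '0': C→{C}, E→{E, G}, G→{E, G}; now {C, E, G}.

{C, E, G}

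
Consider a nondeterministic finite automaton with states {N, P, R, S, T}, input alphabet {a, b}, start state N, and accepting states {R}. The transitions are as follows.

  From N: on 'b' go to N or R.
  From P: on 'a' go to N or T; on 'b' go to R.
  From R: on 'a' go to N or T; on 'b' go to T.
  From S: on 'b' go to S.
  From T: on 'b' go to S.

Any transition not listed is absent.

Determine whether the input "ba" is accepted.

Start in {N}.
Read 'b': {N} → {N, R}.
Read 'a': {N, R} → {N, T}.
The final set {N, T} contains no accepting state.

No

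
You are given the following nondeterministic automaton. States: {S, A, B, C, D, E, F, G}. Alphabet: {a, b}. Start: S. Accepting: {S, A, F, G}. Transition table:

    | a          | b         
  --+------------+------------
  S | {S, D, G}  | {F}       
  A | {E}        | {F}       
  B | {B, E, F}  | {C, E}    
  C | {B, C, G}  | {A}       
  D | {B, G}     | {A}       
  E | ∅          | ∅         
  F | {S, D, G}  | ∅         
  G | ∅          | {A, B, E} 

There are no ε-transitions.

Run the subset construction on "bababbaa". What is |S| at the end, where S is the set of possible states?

Start in {S}.
Read 'b': {S} → {F}.
Read 'a': {F} → {S, D, G}.
Read 'b': {S, D, G} → {A, B, E, F}.
Read 'a': {A, B, E, F} → {S, B, D, E, F, G}.
Read 'b': {S, B, D, E, F, G} → {A, B, C, E, F}.
Read 'b': {A, B, C, E, F} → {A, C, E, F}.
Read 'a': {A, C, E, F} → {S, B, C, D, E, G}.
Read 'a': {S, B, C, D, E, G} → {S, B, C, D, E, F, G}.
That set has 7 states.

7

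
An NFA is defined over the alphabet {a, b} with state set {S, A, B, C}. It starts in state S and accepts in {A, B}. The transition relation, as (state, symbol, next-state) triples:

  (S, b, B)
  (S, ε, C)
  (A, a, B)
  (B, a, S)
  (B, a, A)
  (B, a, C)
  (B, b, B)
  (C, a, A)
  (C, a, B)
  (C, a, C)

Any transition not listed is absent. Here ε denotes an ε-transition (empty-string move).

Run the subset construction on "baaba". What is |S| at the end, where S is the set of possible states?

3

Start: ε-closure({S}) = {S, C}.
Read 'b': S→{B}, C→∅; now {B}.
Read 'a': B→{S, A, C}; now {S, A, C}.
Read 'a': S→∅, A→{B}, C→{A, B, C}; now {A, B, C}.
Read 'b': A→∅, B→{B}, C→∅; now {B}.
Read 'a': B→{S, A, C}; now {S, A, C}.
That set has 3 states.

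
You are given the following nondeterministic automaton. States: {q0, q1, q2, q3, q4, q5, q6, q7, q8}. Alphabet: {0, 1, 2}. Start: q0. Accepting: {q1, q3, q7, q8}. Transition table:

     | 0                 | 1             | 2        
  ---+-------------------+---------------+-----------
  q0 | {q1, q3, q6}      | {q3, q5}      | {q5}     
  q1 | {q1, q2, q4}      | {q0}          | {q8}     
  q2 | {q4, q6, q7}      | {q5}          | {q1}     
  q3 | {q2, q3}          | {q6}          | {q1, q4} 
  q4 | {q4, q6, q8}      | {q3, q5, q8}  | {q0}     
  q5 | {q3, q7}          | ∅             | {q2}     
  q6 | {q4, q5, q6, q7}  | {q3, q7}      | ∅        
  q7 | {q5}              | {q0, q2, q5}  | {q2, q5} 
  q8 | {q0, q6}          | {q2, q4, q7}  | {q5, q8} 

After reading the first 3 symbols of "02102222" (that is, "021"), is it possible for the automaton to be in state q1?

No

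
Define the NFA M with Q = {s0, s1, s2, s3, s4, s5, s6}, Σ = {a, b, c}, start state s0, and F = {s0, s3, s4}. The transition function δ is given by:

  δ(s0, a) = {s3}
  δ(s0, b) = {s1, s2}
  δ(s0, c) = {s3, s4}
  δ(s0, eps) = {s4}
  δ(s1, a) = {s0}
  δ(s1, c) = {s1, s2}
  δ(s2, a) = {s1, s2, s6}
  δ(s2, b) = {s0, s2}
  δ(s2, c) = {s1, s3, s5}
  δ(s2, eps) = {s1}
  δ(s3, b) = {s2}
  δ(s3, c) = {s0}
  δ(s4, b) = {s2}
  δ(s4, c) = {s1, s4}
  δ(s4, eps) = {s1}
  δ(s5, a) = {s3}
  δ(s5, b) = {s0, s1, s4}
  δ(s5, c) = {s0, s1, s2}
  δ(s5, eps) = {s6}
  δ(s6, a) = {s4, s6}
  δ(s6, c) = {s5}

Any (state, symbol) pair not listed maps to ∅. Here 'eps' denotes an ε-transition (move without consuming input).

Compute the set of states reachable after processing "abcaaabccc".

Start: ε-closure({s0}) = {s0, s1, s4}.
Read 'a': s0→{s3}, s1→{s0}, s4→∅; union {s0, s3}; ε-closure = {s0, s1, s3, s4}.
Read 'b': s0→{s1, s2}, s1→∅, s3→{s2}, s4→{s2}; now {s1, s2}.
Read 'c': s1→{s1, s2}, s2→{s1, s3, s5}; union {s1, s2, s3, s5}; ε-closure = {s1, s2, s3, s5, s6}.
Read 'a': s1→{s0}, s2→{s1, s2, s6}, s3→∅, s5→{s3}, s6→{s4, s6}; now {s0, s1, s2, s3, s4, s6}.
Read 'a': s0→{s3}, s1→{s0}, s2→{s1, s2, s6}, s3→∅, s4→∅, s6→{s4, s6}; now {s0, s1, s2, s3, s4, s6}.
Read 'a': s0→{s3}, s1→{s0}, s2→{s1, s2, s6}, s3→∅, s4→∅, s6→{s4, s6}; now {s0, s1, s2, s3, s4, s6}.
Read 'b': s0→{s1, s2}, s1→∅, s2→{s0, s2}, s3→{s2}, s4→{s2}, s6→∅; union {s0, s1, s2}; ε-closure = {s0, s1, s2, s4}.
Read 'c': s0→{s3, s4}, s1→{s1, s2}, s2→{s1, s3, s5}, s4→{s1, s4}; union {s1, s2, s3, s4, s5}; ε-closure = {s1, s2, s3, s4, s5, s6}.
Read 'c': s1→{s1, s2}, s2→{s1, s3, s5}, s3→{s0}, s4→{s1, s4}, s5→{s0, s1, s2}, s6→{s5}; union {s0, s1, s2, s3, s4, s5}; ε-closure = {s0, s1, s2, s3, s4, s5, s6}.
Read 'c': s0→{s3, s4}, s1→{s1, s2}, s2→{s1, s3, s5}, s3→{s0}, s4→{s1, s4}, s5→{s0, s1, s2}, s6→{s5}; union {s0, s1, s2, s3, s4, s5}; ε-closure = {s0, s1, s2, s3, s4, s5, s6}.

{s0, s1, s2, s3, s4, s5, s6}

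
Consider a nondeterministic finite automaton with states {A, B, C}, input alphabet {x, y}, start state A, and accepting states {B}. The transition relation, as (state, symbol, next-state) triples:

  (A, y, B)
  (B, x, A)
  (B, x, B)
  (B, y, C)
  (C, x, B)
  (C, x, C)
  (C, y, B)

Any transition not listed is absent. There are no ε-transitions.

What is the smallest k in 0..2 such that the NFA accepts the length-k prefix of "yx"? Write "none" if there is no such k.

1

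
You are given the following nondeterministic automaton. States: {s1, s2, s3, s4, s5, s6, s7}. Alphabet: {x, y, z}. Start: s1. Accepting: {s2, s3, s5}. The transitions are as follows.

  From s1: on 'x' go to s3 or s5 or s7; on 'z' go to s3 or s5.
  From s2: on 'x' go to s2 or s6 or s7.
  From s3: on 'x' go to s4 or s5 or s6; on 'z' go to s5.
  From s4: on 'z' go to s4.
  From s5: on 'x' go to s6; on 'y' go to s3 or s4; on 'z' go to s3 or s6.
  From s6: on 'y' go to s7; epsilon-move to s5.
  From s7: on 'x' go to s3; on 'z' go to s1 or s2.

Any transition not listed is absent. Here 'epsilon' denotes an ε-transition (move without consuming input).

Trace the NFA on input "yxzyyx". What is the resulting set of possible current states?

∅

Start in {s1}.
Read 'y': s1→∅; now ∅.
The set is empty and remains empty for the remaining 5 symbols.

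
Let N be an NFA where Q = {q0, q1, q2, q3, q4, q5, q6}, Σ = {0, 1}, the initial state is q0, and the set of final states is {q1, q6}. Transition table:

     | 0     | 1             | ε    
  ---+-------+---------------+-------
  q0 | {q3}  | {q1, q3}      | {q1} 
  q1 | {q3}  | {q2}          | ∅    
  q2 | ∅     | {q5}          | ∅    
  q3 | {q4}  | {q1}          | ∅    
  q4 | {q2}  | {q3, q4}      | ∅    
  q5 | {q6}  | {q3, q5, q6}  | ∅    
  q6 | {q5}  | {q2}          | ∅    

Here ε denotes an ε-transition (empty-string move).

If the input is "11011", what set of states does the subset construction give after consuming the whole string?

Start: ε-closure({q0}) = {q0, q1}.
Read '1': q0→{q1, q3}, q1→{q2}; now {q1, q2, q3}.
Read '1': q1→{q2}, q2→{q5}, q3→{q1}; now {q1, q2, q5}.
Read '0': q1→{q3}, q2→∅, q5→{q6}; now {q3, q6}.
Read '1': q3→{q1}, q6→{q2}; now {q1, q2}.
Read '1': q1→{q2}, q2→{q5}; now {q2, q5}.

{q2, q5}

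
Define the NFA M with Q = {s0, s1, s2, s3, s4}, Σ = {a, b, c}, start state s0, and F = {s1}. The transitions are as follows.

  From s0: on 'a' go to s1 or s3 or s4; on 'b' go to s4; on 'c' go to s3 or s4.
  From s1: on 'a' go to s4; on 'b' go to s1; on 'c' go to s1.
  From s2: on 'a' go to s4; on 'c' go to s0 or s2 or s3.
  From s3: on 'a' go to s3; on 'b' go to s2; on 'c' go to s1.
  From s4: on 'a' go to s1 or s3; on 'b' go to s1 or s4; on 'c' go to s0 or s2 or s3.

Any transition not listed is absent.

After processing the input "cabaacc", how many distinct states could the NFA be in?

1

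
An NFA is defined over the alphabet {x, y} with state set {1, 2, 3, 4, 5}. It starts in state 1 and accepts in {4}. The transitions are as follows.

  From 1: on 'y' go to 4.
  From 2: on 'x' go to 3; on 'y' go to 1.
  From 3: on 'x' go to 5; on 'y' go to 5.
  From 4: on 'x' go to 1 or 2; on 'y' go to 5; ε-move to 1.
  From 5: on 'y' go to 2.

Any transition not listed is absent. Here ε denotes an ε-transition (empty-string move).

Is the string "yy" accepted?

Yes

Start in {1}.
Read 'y': 1→{4}; union {4}; ε-closure = {1, 4}.
Read 'y': 1→{4}, 4→{5}; union {4, 5}; ε-closure = {1, 4, 5}.
The final set {1, 4, 5} contains the accepting state 4.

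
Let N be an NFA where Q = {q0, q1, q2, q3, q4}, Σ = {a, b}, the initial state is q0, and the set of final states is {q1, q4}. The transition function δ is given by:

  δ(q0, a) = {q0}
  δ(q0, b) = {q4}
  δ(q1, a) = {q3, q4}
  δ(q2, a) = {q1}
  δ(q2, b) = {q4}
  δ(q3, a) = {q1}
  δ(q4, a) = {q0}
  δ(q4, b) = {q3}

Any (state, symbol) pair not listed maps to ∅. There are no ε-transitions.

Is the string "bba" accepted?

Start in {q0}.
Read 'b': {q0} → {q4}.
Read 'b': {q4} → {q3}.
Read 'a': {q3} → {q1}.
The final set {q1} contains the accepting state q1.

Yes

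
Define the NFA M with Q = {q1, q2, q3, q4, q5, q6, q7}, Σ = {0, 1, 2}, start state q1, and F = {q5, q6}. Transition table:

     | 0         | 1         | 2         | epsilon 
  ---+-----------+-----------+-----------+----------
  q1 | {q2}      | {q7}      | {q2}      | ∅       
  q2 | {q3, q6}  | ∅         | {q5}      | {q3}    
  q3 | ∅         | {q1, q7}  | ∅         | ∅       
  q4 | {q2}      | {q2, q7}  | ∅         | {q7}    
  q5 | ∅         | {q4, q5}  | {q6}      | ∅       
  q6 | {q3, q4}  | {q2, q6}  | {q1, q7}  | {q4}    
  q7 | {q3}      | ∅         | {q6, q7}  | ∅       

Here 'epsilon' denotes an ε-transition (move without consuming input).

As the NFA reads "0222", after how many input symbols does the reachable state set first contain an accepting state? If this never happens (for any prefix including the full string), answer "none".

2

Start in {q1}.
Read '0': {q1} → {q2, q3}.
Read '2': {q2, q3} → {q5}.
None of the earlier sets intersect F, but {q5} does.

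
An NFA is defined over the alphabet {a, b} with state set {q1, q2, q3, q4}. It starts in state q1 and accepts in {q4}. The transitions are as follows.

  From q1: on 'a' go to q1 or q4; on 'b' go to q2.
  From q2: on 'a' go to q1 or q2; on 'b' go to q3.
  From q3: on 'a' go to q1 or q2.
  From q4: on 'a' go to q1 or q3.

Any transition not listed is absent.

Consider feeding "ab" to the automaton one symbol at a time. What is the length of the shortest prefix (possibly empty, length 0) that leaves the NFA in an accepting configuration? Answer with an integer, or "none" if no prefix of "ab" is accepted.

Start in {q1}.
Read 'a': {q1} → {q1, q4}.
None of the earlier sets intersect F, but {q1, q4} does.

1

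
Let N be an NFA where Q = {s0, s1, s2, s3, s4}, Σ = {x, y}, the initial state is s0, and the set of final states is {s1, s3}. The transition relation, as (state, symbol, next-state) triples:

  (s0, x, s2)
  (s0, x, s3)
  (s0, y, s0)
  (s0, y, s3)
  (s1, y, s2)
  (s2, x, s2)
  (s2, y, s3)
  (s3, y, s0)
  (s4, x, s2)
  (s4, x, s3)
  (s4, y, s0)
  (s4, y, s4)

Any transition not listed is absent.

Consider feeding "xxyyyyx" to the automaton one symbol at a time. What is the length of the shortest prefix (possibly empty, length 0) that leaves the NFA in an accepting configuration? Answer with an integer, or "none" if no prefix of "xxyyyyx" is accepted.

1

Start in {s0}.
Read 'x': s0→{s2, s3}; now {s2, s3}.
None of the earlier sets intersect F, but {s2, s3} does.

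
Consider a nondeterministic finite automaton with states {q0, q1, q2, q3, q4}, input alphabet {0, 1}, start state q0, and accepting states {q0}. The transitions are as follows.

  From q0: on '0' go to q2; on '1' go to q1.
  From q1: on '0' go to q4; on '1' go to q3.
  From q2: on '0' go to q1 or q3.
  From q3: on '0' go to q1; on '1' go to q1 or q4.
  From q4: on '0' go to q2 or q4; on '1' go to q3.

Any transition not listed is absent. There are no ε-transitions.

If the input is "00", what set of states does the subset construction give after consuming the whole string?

{q1, q3}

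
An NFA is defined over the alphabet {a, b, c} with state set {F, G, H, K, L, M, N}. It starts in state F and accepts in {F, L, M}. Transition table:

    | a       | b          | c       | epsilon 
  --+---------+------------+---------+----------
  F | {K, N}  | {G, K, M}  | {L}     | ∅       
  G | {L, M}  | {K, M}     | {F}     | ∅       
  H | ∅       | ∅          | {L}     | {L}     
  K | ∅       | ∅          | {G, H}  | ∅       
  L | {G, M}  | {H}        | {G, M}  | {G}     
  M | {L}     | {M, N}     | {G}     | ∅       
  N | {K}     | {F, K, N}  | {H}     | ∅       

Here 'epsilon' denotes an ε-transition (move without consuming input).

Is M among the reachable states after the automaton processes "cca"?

Start in {F}.
Read 'c': {F} → {G, L}.
Read 'c': {G, L} → {F, G, M}.
Read 'a': {F, G, M} → {G, K, L, M, N}.
State M is in {G, K, L, M, N}.

Yes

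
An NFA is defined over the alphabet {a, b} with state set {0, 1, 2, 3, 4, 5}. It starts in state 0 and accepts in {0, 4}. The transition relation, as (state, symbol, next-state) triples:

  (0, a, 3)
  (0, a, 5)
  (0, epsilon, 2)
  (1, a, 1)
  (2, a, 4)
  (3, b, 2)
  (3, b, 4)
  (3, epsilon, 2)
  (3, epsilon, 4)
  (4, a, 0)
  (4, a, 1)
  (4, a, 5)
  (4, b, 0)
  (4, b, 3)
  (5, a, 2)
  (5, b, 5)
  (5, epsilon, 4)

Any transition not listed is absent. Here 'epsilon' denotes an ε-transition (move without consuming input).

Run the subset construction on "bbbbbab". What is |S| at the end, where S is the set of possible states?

Start: ε-closure({0}) = {0, 2}.
Read 'b': 0→∅, 2→∅; now ∅.
The set is empty and remains empty for the remaining 6 symbols.
That set has 0 states.

0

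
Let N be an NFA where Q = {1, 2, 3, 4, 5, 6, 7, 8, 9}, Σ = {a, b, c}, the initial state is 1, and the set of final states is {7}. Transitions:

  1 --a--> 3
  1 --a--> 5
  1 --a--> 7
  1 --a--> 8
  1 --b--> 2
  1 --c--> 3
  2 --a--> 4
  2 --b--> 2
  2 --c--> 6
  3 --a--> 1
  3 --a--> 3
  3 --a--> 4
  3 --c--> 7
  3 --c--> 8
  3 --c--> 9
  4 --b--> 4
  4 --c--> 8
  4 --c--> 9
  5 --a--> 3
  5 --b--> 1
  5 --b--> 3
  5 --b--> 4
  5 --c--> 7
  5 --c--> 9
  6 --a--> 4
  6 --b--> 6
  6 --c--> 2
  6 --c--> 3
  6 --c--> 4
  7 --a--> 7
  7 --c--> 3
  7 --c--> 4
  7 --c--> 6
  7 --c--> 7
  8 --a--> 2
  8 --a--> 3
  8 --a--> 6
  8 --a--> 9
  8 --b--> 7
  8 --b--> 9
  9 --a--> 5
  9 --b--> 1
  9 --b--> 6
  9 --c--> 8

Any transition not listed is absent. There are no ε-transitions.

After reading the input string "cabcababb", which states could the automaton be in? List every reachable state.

{1, 2, 4, 6}

Start in {1}.
Read 'c': 1→{3}; now {3}.
Read 'a': 3→{1, 3, 4}; now {1, 3, 4}.
Read 'b': 1→{2}, 3→∅, 4→{4}; now {2, 4}.
Read 'c': 2→{6}, 4→{8, 9}; now {6, 8, 9}.
Read 'a': 6→{4}, 8→{2, 3, 6, 9}, 9→{5}; now {2, 3, 4, 5, 6, 9}.
Read 'b': 2→{2}, 3→∅, 4→{4}, 5→{1, 3, 4}, 6→{6}, 9→{1, 6}; now {1, 2, 3, 4, 6}.
Read 'a': 1→{3, 5, 7, 8}, 2→{4}, 3→{1, 3, 4}, 4→∅, 6→{4}; now {1, 3, 4, 5, 7, 8}.
Read 'b': 1→{2}, 3→∅, 4→{4}, 5→{1, 3, 4}, 7→∅, 8→{7, 9}; now {1, 2, 3, 4, 7, 9}.
Read 'b': 1→{2}, 2→{2}, 3→∅, 4→{4}, 7→∅, 9→{1, 6}; now {1, 2, 4, 6}.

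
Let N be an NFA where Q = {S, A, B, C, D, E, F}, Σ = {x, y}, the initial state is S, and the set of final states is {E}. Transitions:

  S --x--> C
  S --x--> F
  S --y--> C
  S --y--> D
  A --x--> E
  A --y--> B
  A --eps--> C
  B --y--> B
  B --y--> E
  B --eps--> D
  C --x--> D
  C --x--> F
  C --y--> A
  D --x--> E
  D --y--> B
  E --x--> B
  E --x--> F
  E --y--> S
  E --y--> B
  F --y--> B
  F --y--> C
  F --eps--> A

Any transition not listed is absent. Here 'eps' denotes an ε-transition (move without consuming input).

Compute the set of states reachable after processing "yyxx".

{A, B, C, D, E, F}

Start in {S}.
Read 'y': S→{C, D}; now {C, D}.
Read 'y': C→{A}, D→{B}; union {A, B}; ε-closure = {A, B, C, D}.
Read 'x': A→{E}, B→∅, C→{D, F}, D→{E}; union {D, E, F}; ε-closure = {A, C, D, E, F}.
Read 'x': A→{E}, C→{D, F}, D→{E}, E→{B, F}, F→∅; union {B, D, E, F}; ε-closure = {A, B, C, D, E, F}.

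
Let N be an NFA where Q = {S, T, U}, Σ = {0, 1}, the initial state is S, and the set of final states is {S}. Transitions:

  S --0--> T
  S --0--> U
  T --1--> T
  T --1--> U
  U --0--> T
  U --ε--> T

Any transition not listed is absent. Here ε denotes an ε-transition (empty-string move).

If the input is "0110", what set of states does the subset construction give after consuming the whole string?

{T}

Start in {S}.
Read '0': S→{T, U}; now {T, U}.
Read '1': T→{T, U}, U→∅; now {T, U}.
Read '1': T→{T, U}, U→∅; now {T, U}.
Read '0': T→∅, U→{T}; now {T}.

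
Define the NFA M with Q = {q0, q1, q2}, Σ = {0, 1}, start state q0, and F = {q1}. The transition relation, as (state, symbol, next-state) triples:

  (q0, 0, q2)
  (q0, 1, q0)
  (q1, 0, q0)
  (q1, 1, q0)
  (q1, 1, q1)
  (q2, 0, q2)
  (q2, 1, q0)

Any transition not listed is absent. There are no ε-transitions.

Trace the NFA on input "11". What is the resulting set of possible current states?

Start in {q0}.
Read '1': {q0} → {q0}.
Read '1': {q0} → {q0}.

{q0}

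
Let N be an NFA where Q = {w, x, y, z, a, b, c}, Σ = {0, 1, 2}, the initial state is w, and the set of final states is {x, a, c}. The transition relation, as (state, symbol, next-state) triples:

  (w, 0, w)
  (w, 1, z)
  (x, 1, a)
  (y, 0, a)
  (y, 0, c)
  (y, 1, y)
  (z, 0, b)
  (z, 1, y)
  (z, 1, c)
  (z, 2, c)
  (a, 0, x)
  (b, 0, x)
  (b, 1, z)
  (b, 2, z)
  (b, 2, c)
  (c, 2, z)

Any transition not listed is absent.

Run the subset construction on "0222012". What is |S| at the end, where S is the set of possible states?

0

Start in {w}.
Read '0': w→{w}; now {w}.
Read '2': w→∅; now ∅.
The set is empty and remains empty for the remaining 5 symbols.
That set has 0 states.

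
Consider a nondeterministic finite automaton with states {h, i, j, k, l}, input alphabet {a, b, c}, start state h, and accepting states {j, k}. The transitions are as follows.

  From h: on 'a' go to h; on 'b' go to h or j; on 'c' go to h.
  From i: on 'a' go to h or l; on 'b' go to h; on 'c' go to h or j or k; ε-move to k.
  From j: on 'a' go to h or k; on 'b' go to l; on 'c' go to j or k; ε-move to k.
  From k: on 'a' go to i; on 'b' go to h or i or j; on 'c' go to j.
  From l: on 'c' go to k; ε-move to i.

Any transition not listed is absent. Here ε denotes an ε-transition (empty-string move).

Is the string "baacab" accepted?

Yes

Start in {h}.
Read 'b': {h} → {h, j, k}.
Read 'a': {h, j, k} → {h, i, k}.
Read 'a': {h, i, k} → {h, i, k, l}.
Read 'c': {h, i, k, l} → {h, j, k}.
Read 'a': {h, j, k} → {h, i, k}.
Read 'b': {h, i, k} → {h, i, j, k}.
The final set {h, i, j, k} contains the accepting states j, k.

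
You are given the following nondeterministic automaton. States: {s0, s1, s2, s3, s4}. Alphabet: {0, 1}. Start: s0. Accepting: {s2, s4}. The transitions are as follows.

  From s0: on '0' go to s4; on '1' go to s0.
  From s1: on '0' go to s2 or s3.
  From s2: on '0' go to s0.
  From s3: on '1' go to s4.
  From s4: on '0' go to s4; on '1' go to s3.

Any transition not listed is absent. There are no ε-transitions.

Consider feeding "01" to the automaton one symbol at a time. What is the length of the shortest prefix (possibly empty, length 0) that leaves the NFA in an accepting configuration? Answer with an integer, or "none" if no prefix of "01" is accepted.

1

Start in {s0}.
Read '0': s0→{s4}; now {s4}.
None of the earlier sets intersect F, but {s4} does.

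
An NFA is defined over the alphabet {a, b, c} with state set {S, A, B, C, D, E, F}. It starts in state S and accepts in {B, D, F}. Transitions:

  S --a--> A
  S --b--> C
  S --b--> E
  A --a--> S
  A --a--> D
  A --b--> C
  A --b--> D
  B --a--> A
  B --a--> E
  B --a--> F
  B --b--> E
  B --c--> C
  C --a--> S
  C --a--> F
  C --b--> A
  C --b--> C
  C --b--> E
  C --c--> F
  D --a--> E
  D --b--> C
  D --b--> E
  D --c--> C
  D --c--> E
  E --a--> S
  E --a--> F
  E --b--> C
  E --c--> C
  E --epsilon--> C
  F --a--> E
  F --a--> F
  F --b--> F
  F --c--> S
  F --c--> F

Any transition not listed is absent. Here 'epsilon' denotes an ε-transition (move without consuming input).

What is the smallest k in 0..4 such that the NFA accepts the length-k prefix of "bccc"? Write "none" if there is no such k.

Start in {S}.
Read 'b': S→{C, E}; now {C, E}.
Read 'c': C→{F}, E→{C}; now {C, F}.
None of the earlier sets intersect F, but {C, F} does.

2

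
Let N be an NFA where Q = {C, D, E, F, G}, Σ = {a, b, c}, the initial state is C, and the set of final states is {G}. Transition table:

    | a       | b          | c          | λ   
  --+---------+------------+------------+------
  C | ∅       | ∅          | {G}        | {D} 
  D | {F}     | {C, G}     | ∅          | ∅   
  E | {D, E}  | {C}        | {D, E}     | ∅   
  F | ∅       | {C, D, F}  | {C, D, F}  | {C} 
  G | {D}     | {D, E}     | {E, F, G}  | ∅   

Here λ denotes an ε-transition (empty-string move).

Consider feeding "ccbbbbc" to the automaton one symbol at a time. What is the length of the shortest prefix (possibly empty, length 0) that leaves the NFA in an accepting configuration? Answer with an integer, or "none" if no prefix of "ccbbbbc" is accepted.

1

Start: ε-closure({C}) = {C, D}.
Read 'c': {C, D} → {G}.
None of the earlier sets intersect F, but {G} does.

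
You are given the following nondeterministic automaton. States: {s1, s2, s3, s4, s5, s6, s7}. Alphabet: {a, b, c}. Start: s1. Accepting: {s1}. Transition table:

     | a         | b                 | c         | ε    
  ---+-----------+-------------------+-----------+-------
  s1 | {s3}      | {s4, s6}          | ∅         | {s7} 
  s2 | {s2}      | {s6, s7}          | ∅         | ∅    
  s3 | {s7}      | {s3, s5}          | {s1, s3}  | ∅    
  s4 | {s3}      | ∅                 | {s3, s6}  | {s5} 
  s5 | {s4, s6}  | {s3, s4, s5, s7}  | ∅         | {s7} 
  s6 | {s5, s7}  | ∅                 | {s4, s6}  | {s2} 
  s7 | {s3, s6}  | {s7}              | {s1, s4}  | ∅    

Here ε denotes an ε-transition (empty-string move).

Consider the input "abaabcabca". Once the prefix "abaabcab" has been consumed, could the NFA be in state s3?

Yes

Start: ε-closure({s1}) = {s1, s7}.
Read 'a': s1→{s3}, s7→{s3, s6}; union {s3, s6}; ε-closure = {s2, s3, s6}.
Read 'b': s2→{s6, s7}, s3→{s3, s5}, s6→∅; union {s3, s5, s6, s7}; ε-closure = {s2, s3, s5, s6, s7}.
Read 'a': s2→{s2}, s3→{s7}, s5→{s4, s6}, s6→{s5, s7}, s7→{s3, s6}; now {s2, s3, s4, s5, s6, s7}.
Read 'a': s2→{s2}, s3→{s7}, s4→{s3}, s5→{s4, s6}, s6→{s5, s7}, s7→{s3, s6}; now {s2, s3, s4, s5, s6, s7}.
Read 'b': s2→{s6, s7}, s3→{s3, s5}, s4→∅, s5→{s3, s4, s5, s7}, s6→∅, s7→{s7}; union {s3, s4, s5, s6, s7}; ε-closure = {s2, s3, s4, s5, s6, s7}.
Read 'c': s2→∅, s3→{s1, s3}, s4→{s3, s6}, s5→∅, s6→{s4, s6}, s7→{s1, s4}; union {s1, s3, s4, s6}; ε-closure = {s1, s2, s3, s4, s5, s6, s7}.
Read 'a': s1→{s3}, s2→{s2}, s3→{s7}, s4→{s3}, s5→{s4, s6}, s6→{s5, s7}, s7→{s3, s6}; now {s2, s3, s4, s5, s6, s7}.
Read 'b': s2→{s6, s7}, s3→{s3, s5}, s4→∅, s5→{s3, s4, s5, s7}, s6→∅, s7→{s7}; union {s3, s4, s5, s6, s7}; ε-closure = {s2, s3, s4, s5, s6, s7}.
State s3 is in {s2, s3, s4, s5, s6, s7}.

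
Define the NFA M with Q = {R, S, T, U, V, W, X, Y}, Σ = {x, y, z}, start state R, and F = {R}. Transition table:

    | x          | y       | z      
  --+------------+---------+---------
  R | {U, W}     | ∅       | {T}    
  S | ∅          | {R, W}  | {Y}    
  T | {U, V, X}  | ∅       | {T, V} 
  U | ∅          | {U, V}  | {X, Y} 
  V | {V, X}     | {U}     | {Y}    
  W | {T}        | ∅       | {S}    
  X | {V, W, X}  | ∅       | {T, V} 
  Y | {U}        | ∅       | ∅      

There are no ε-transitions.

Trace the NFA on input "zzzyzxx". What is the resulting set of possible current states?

{T, V, W, X}

Start in {R}.
Read 'z': R→{T}; now {T}.
Read 'z': T→{T, V}; now {T, V}.
Read 'z': T→{T, V}, V→{Y}; now {T, V, Y}.
Read 'y': T→∅, V→{U}, Y→∅; now {U}.
Read 'z': U→{X, Y}; now {X, Y}.
Read 'x': X→{V, W, X}, Y→{U}; now {U, V, W, X}.
Read 'x': U→∅, V→{V, X}, W→{T}, X→{V, W, X}; now {T, V, W, X}.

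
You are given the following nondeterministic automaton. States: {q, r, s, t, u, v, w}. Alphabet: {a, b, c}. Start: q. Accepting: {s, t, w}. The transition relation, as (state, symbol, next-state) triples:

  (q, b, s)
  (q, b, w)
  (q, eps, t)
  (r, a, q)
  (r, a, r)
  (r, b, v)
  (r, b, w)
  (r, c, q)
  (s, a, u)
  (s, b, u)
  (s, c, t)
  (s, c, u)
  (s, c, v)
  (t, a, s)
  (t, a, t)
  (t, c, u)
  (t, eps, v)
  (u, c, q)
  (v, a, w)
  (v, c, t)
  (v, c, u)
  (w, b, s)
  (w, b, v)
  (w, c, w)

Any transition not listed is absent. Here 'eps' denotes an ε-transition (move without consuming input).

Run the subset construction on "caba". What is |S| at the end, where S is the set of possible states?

2

Start: ε-closure({q}) = {q, t, v}.
Read 'c': q→∅, t→{u}, v→{t, u}; union {t, u}; ε-closure = {t, u, v}.
Read 'a': t→{s, t}, u→∅, v→{w}; union {s, t, w}; ε-closure = {s, t, v, w}.
Read 'b': s→{u}, t→∅, v→∅, w→{s, v}; now {s, u, v}.
Read 'a': s→{u}, u→∅, v→{w}; now {u, w}.
That set has 2 states.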